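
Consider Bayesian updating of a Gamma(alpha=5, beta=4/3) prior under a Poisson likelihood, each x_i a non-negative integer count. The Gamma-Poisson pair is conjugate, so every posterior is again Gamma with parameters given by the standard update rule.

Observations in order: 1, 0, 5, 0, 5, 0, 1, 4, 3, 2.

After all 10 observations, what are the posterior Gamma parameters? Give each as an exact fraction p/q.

alpha=26, beta=34/3

obs 1: x=1 → posterior Gamma(6, 7/3)
obs 2: x=0 → posterior Gamma(6, 10/3)
obs 3: x=5 → posterior Gamma(11, 13/3)
obs 4: x=0 → posterior Gamma(11, 16/3)
obs 5: x=5 → posterior Gamma(16, 19/3)
obs 6: x=0 → posterior Gamma(16, 22/3)
obs 7: x=1 → posterior Gamma(17, 25/3)
obs 8: x=4 → posterior Gamma(21, 28/3)
obs 9: x=3 → posterior Gamma(24, 31/3)
obs 10: x=2 → posterior Gamma(26, 34/3)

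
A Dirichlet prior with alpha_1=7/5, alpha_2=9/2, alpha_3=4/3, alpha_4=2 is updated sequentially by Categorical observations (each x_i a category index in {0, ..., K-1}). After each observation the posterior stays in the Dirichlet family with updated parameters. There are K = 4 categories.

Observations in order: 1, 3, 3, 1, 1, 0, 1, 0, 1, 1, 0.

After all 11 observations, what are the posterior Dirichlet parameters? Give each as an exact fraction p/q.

alpha_1=22/5, alpha_2=21/2, alpha_3=4/3, alpha_4=4

obs 1: x=1 → posterior Dirichlet(7/5, 11/2, 4/3, 2)
obs 2: x=3 → posterior Dirichlet(7/5, 11/2, 4/3, 3)
obs 3: x=3 → posterior Dirichlet(7/5, 11/2, 4/3, 4)
obs 4: x=1 → posterior Dirichlet(7/5, 13/2, 4/3, 4)
obs 5: x=1 → posterior Dirichlet(7/5, 15/2, 4/3, 4)
obs 6: x=0 → posterior Dirichlet(12/5, 15/2, 4/3, 4)
obs 7: x=1 → posterior Dirichlet(12/5, 17/2, 4/3, 4)
obs 8: x=0 → posterior Dirichlet(17/5, 17/2, 4/3, 4)
obs 9: x=1 → posterior Dirichlet(17/5, 19/2, 4/3, 4)
obs 10: x=1 → posterior Dirichlet(17/5, 21/2, 4/3, 4)
obs 11: x=0 → posterior Dirichlet(22/5, 21/2, 4/3, 4)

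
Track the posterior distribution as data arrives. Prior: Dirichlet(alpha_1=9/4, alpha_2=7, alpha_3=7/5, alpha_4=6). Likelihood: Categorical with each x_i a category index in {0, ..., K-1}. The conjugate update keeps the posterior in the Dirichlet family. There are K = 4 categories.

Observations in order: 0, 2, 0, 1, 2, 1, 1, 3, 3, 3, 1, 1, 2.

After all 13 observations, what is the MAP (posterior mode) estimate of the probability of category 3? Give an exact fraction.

160/513

obs 1: x=0 → posterior Dirichlet(13/4, 7, 7/5, 6)
obs 2: x=2 → posterior Dirichlet(13/4, 7, 12/5, 6)
obs 3: x=0 → posterior Dirichlet(17/4, 7, 12/5, 6)
obs 4: x=1 → posterior Dirichlet(17/4, 8, 12/5, 6)
obs 5: x=2 → posterior Dirichlet(17/4, 8, 17/5, 6)
obs 6: x=1 → posterior Dirichlet(17/4, 9, 17/5, 6)
obs 7: x=1 → posterior Dirichlet(17/4, 10, 17/5, 6)
obs 8: x=3 → posterior Dirichlet(17/4, 10, 17/5, 7)
obs 9: x=3 → posterior Dirichlet(17/4, 10, 17/5, 8)
obs 10: x=3 → posterior Dirichlet(17/4, 10, 17/5, 9)
obs 11: x=1 → posterior Dirichlet(17/4, 11, 17/5, 9)
obs 12: x=1 → posterior Dirichlet(17/4, 12, 17/5, 9)
obs 13: x=2 → posterior Dirichlet(17/4, 12, 22/5, 9)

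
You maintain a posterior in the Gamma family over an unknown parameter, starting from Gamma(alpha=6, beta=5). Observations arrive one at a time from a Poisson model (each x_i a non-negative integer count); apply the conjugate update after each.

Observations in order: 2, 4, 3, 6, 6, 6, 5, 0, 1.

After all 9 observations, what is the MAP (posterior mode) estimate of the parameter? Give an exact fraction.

19/7

obs 1: x=2 → posterior Gamma(8, 6)
obs 2: x=4 → posterior Gamma(12, 7)
obs 3: x=3 → posterior Gamma(15, 8)
obs 4: x=6 → posterior Gamma(21, 9)
obs 5: x=6 → posterior Gamma(27, 10)
obs 6: x=6 → posterior Gamma(33, 11)
obs 7: x=5 → posterior Gamma(38, 12)
obs 8: x=0 → posterior Gamma(38, 13)
obs 9: x=1 → posterior Gamma(39, 14)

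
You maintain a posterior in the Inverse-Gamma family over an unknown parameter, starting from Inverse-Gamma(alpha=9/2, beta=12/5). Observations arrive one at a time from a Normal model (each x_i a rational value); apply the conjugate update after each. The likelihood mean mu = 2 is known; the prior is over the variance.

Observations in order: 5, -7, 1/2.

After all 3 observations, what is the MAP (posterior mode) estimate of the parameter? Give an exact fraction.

obs 1: x=5 → posterior Inverse-Gamma(5, 69/10)
obs 2: x=-7 → posterior Inverse-Gamma(11/2, 237/5)
obs 3: x=1/2 → posterior Inverse-Gamma(6, 1941/40)

1941/280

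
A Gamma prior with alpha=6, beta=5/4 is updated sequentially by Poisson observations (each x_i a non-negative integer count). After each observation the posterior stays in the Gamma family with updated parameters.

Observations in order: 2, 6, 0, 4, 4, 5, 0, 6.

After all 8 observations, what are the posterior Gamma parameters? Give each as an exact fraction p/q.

obs 1: x=2 → posterior Gamma(8, 9/4)
obs 2: x=6 → posterior Gamma(14, 13/4)
obs 3: x=0 → posterior Gamma(14, 17/4)
obs 4: x=4 → posterior Gamma(18, 21/4)
obs 5: x=4 → posterior Gamma(22, 25/4)
obs 6: x=5 → posterior Gamma(27, 29/4)
obs 7: x=0 → posterior Gamma(27, 33/4)
obs 8: x=6 → posterior Gamma(33, 37/4)

alpha=33, beta=37/4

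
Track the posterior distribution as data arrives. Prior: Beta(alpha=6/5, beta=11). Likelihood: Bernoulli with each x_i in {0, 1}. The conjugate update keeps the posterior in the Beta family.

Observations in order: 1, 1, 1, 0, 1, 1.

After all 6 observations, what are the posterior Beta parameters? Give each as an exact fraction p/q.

obs 1: x=1 → posterior Beta(11/5, 11)
obs 2: x=1 → posterior Beta(16/5, 11)
obs 3: x=1 → posterior Beta(21/5, 11)
obs 4: x=0 → posterior Beta(21/5, 12)
obs 5: x=1 → posterior Beta(26/5, 12)
obs 6: x=1 → posterior Beta(31/5, 12)

alpha=31/5, beta=12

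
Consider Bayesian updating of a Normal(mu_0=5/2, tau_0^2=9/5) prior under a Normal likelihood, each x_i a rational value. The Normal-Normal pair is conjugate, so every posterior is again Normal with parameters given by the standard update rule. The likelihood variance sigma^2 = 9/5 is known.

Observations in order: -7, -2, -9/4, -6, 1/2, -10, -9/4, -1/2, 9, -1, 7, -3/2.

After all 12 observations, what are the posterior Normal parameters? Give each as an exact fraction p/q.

mu_0=-27/26, tau_0^2=9/65

obs 1: x=-7 → posterior Normal(-9/4, 9/10)
obs 2: x=-2 → posterior Normal(-13/6, 3/5)
obs 3: x=-9/4 → posterior Normal(-35/16, 9/20)
obs 4: x=-6 → posterior Normal(-59/20, 9/25)
obs 5: x=1/2 → posterior Normal(-19/8, 3/10)
obs 6: x=-10 → posterior Normal(-97/28, 9/35)
obs 7: x=-9/4 → posterior Normal(-53/16, 9/40)
obs 8: x=-1/2 → posterior Normal(-3, 1/5)
obs 9: x=9 → posterior Normal(-9/5, 9/50)
obs 10: x=-1 → posterior Normal(-19/11, 9/55)
obs 11: x=7 → posterior Normal(-1, 3/20)
obs 12: x=-3/2 → posterior Normal(-27/26, 9/65)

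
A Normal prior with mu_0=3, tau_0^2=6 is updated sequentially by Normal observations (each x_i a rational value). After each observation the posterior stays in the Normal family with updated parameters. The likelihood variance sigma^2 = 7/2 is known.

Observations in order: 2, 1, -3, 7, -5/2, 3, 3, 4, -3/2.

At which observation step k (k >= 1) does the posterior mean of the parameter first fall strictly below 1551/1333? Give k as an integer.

obs 1: x=2 → posterior Normal(45/19, 42/19)
obs 2: x=1 → posterior Normal(57/31, 42/31)
obs 3: x=-3 → posterior Normal(21/43, 42/43)
obs 4: x=7 → posterior Normal(21/11, 42/55)
obs 5: x=-5/2 → posterior Normal(75/67, 42/67)
obs 6: x=3 → posterior Normal(111/79, 42/79)
obs 7: x=3 → posterior Normal(21/13, 6/13)
obs 8: x=4 → posterior Normal(195/103, 42/103)
obs 9: x=-3/2 → posterior Normal(177/115, 42/115)

k = 3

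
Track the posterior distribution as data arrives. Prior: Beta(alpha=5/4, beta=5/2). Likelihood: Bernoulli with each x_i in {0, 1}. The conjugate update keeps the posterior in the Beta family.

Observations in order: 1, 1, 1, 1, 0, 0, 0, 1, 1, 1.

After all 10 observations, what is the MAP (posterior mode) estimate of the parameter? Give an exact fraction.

obs 1: x=1 → posterior Beta(9/4, 5/2)
obs 2: x=1 → posterior Beta(13/4, 5/2)
obs 3: x=1 → posterior Beta(17/4, 5/2)
obs 4: x=1 → posterior Beta(21/4, 5/2)
obs 5: x=0 → posterior Beta(21/4, 7/2)
obs 6: x=0 → posterior Beta(21/4, 9/2)
obs 7: x=0 → posterior Beta(21/4, 11/2)
obs 8: x=1 → posterior Beta(25/4, 11/2)
obs 9: x=1 → posterior Beta(29/4, 11/2)
obs 10: x=1 → posterior Beta(33/4, 11/2)

29/47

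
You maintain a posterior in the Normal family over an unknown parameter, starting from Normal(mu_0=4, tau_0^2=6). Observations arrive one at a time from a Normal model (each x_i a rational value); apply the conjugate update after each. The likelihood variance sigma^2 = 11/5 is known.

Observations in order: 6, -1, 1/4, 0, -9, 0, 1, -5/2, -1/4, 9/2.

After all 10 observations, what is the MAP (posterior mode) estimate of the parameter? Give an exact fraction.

14/311

obs 1: x=6 → posterior Normal(224/41, 66/41)
obs 2: x=-1 → posterior Normal(194/71, 66/71)
obs 3: x=1/4 → posterior Normal(403/202, 66/101)
obs 4: x=0 → posterior Normal(403/262, 66/131)
obs 5: x=-9 → posterior Normal(-137/322, 66/161)
obs 6: x=0 → posterior Normal(-137/382, 66/191)
obs 7: x=1 → posterior Normal(-77/442, 66/221)
obs 8: x=-5/2 → posterior Normal(-227/502, 66/251)
obs 9: x=-1/4 → posterior Normal(-121/281, 66/281)
obs 10: x=9/2 → posterior Normal(14/311, 66/311)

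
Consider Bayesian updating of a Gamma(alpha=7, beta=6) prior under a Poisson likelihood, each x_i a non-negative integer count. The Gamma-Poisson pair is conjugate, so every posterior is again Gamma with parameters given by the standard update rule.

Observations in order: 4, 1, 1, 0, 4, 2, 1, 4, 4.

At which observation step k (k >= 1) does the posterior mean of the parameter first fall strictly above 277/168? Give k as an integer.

k = 8

obs 1: x=4 → posterior Gamma(11, 7)
obs 2: x=1 → posterior Gamma(12, 8)
obs 3: x=1 → posterior Gamma(13, 9)
obs 4: x=0 → posterior Gamma(13, 10)
obs 5: x=4 → posterior Gamma(17, 11)
obs 6: x=2 → posterior Gamma(19, 12)
obs 7: x=1 → posterior Gamma(20, 13)
obs 8: x=4 → posterior Gamma(24, 14)
obs 9: x=4 → posterior Gamma(28, 15)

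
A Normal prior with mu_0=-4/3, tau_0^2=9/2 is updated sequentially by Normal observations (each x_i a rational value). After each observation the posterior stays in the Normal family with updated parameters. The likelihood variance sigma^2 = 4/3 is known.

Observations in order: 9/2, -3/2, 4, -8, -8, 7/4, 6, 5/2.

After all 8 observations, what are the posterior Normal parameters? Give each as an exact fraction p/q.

obs 1: x=9/2 → posterior Normal(19/6, 36/35)
obs 2: x=-3/2 → posterior Normal(211/186, 18/31)
obs 3: x=4 → posterior Normal(535/267, 36/89)
obs 4: x=-8 → posterior Normal(-113/348, 9/29)
obs 5: x=-8 → posterior Normal(-761/429, 36/143)
obs 6: x=7/4 → posterior Normal(-2477/2040, 18/85)
obs 7: x=6 → posterior Normal(-533/2364, 36/197)
obs 8: x=5/2 → posterior Normal(277/2688, 9/56)

mu_0=277/2688, tau_0^2=9/56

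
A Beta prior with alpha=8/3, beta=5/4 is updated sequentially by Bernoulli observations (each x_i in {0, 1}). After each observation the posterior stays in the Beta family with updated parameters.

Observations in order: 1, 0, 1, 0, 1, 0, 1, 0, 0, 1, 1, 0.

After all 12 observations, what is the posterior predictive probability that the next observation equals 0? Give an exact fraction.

87/191

obs 1: x=1 → posterior Beta(11/3, 5/4)
obs 2: x=0 → posterior Beta(11/3, 9/4)
obs 3: x=1 → posterior Beta(14/3, 9/4)
obs 4: x=0 → posterior Beta(14/3, 13/4)
obs 5: x=1 → posterior Beta(17/3, 13/4)
obs 6: x=0 → posterior Beta(17/3, 17/4)
obs 7: x=1 → posterior Beta(20/3, 17/4)
obs 8: x=0 → posterior Beta(20/3, 21/4)
obs 9: x=0 → posterior Beta(20/3, 25/4)
obs 10: x=1 → posterior Beta(23/3, 25/4)
obs 11: x=1 → posterior Beta(26/3, 25/4)
obs 12: x=0 → posterior Beta(26/3, 29/4)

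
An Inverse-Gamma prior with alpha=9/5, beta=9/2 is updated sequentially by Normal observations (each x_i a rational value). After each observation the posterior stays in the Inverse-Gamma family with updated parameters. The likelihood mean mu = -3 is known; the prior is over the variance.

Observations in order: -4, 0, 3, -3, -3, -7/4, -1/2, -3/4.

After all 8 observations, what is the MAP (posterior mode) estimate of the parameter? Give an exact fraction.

2715/544

obs 1: x=-4 → posterior Inverse-Gamma(23/10, 5)
obs 2: x=0 → posterior Inverse-Gamma(14/5, 19/2)
obs 3: x=3 → posterior Inverse-Gamma(33/10, 55/2)
obs 4: x=-3 → posterior Inverse-Gamma(19/5, 55/2)
obs 5: x=-3 → posterior Inverse-Gamma(43/10, 55/2)
obs 6: x=-7/4 → posterior Inverse-Gamma(24/5, 905/32)
obs 7: x=-1/2 → posterior Inverse-Gamma(53/10, 1005/32)
obs 8: x=-3/4 → posterior Inverse-Gamma(29/5, 543/16)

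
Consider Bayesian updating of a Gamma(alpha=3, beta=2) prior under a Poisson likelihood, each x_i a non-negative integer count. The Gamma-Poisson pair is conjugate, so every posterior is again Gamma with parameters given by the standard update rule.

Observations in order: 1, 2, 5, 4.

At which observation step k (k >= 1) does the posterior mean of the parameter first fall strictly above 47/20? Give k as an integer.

k = 4

obs 1: x=1 → posterior Gamma(4, 3)
obs 2: x=2 → posterior Gamma(6, 4)
obs 3: x=5 → posterior Gamma(11, 5)
obs 4: x=4 → posterior Gamma(15, 6)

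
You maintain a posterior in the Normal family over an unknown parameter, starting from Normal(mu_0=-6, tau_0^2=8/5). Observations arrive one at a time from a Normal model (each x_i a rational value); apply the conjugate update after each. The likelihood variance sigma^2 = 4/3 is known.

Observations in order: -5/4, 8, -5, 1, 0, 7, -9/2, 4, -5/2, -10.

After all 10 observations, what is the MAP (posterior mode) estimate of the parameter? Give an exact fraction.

obs 1: x=-5/4 → posterior Normal(-75/22, 8/11)
obs 2: x=8 → posterior Normal(21/34, 8/17)
obs 3: x=-5 → posterior Normal(-39/46, 8/23)
obs 4: x=1 → posterior Normal(-27/58, 8/29)
obs 5: x=0 → posterior Normal(-27/70, 8/35)
obs 6: x=7 → posterior Normal(57/82, 8/41)
obs 7: x=-9/2 → posterior Normal(3/94, 8/47)
obs 8: x=4 → posterior Normal(51/106, 8/53)
obs 9: x=-5/2 → posterior Normal(21/118, 8/59)
obs 10: x=-10 → posterior Normal(-99/130, 8/65)

-99/130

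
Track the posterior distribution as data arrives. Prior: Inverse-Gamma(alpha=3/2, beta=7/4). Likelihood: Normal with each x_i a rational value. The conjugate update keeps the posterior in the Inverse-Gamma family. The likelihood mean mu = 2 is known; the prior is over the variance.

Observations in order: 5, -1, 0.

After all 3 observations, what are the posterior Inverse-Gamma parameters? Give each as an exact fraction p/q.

obs 1: x=5 → posterior Inverse-Gamma(2, 25/4)
obs 2: x=-1 → posterior Inverse-Gamma(5/2, 43/4)
obs 3: x=0 → posterior Inverse-Gamma(3, 51/4)

alpha=3, beta=51/4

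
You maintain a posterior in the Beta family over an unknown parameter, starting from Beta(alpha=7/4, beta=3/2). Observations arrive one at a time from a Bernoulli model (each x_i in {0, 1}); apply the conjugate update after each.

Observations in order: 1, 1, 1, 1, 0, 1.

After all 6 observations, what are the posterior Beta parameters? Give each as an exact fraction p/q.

obs 1: x=1 → posterior Beta(11/4, 3/2)
obs 2: x=1 → posterior Beta(15/4, 3/2)
obs 3: x=1 → posterior Beta(19/4, 3/2)
obs 4: x=1 → posterior Beta(23/4, 3/2)
obs 5: x=0 → posterior Beta(23/4, 5/2)
obs 6: x=1 → posterior Beta(27/4, 5/2)

alpha=27/4, beta=5/2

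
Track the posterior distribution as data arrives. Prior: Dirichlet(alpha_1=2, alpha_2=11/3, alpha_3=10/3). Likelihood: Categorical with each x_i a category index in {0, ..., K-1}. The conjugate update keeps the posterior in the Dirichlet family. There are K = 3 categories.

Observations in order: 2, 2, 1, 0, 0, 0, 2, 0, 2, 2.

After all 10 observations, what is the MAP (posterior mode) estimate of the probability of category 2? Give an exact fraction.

obs 1: x=2 → posterior Dirichlet(2, 11/3, 13/3)
obs 2: x=2 → posterior Dirichlet(2, 11/3, 16/3)
obs 3: x=1 → posterior Dirichlet(2, 14/3, 16/3)
obs 4: x=0 → posterior Dirichlet(3, 14/3, 16/3)
obs 5: x=0 → posterior Dirichlet(4, 14/3, 16/3)
obs 6: x=0 → posterior Dirichlet(5, 14/3, 16/3)
obs 7: x=2 → posterior Dirichlet(5, 14/3, 19/3)
obs 8: x=0 → posterior Dirichlet(6, 14/3, 19/3)
obs 9: x=2 → posterior Dirichlet(6, 14/3, 22/3)
obs 10: x=2 → posterior Dirichlet(6, 14/3, 25/3)

11/24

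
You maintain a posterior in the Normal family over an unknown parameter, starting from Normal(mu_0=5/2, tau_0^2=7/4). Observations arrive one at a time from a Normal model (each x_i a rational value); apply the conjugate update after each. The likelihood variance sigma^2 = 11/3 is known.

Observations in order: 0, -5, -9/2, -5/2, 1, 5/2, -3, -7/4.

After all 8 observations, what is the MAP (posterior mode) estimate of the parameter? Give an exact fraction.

-673/848

obs 1: x=0 → posterior Normal(22/13, 77/65)
obs 2: x=-5 → posterior Normal(5/86, 77/86)
obs 3: x=-9/2 → posterior Normal(-179/214, 77/107)
obs 4: x=-5/2 → posterior Normal(-71/64, 77/128)
obs 5: x=1 → posterior Normal(-121/149, 77/149)
obs 6: x=5/2 → posterior Normal(-137/340, 77/170)
obs 7: x=-3 → posterior Normal(-263/382, 77/191)
obs 8: x=-7/4 → posterior Normal(-673/848, 77/212)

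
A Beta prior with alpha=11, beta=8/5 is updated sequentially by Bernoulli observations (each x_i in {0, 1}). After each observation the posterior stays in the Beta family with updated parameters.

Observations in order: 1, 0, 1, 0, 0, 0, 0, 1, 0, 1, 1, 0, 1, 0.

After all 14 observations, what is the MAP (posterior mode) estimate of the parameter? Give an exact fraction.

80/123

obs 1: x=1 → posterior Beta(12, 8/5)
obs 2: x=0 → posterior Beta(12, 13/5)
obs 3: x=1 → posterior Beta(13, 13/5)
obs 4: x=0 → posterior Beta(13, 18/5)
obs 5: x=0 → posterior Beta(13, 23/5)
obs 6: x=0 → posterior Beta(13, 28/5)
obs 7: x=0 → posterior Beta(13, 33/5)
obs 8: x=1 → posterior Beta(14, 33/5)
obs 9: x=0 → posterior Beta(14, 38/5)
obs 10: x=1 → posterior Beta(15, 38/5)
obs 11: x=1 → posterior Beta(16, 38/5)
obs 12: x=0 → posterior Beta(16, 43/5)
obs 13: x=1 → posterior Beta(17, 43/5)
obs 14: x=0 → posterior Beta(17, 48/5)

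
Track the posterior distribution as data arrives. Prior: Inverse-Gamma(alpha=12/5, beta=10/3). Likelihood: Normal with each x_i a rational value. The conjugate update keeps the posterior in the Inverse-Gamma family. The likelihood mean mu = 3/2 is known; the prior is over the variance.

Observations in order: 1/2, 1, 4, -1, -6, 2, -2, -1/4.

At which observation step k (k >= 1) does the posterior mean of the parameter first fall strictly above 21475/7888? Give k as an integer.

k = 4

obs 1: x=1/2 → posterior Inverse-Gamma(29/10, 23/6)
obs 2: x=1 → posterior Inverse-Gamma(17/5, 95/24)
obs 3: x=4 → posterior Inverse-Gamma(39/10, 85/12)
obs 4: x=-1 → posterior Inverse-Gamma(22/5, 245/24)
obs 5: x=-6 → posterior Inverse-Gamma(49/10, 115/3)
obs 6: x=2 → posterior Inverse-Gamma(27/5, 923/24)
obs 7: x=-2 → posterior Inverse-Gamma(59/10, 535/12)
obs 8: x=-1/4 → posterior Inverse-Gamma(32/5, 4427/96)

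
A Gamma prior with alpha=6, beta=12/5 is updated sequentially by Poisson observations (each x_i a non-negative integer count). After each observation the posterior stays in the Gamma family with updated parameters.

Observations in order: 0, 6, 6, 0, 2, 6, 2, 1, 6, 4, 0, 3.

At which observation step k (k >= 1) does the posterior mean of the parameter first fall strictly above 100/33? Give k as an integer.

obs 1: x=0 → posterior Gamma(6, 17/5)
obs 2: x=6 → posterior Gamma(12, 22/5)
obs 3: x=6 → posterior Gamma(18, 27/5)
obs 4: x=0 → posterior Gamma(18, 32/5)
obs 5: x=2 → posterior Gamma(20, 37/5)
obs 6: x=6 → posterior Gamma(26, 42/5)
obs 7: x=2 → posterior Gamma(28, 47/5)
obs 8: x=1 → posterior Gamma(29, 52/5)
obs 9: x=6 → posterior Gamma(35, 57/5)
obs 10: x=4 → posterior Gamma(39, 62/5)
obs 11: x=0 → posterior Gamma(39, 67/5)
obs 12: x=3 → posterior Gamma(42, 72/5)

k = 3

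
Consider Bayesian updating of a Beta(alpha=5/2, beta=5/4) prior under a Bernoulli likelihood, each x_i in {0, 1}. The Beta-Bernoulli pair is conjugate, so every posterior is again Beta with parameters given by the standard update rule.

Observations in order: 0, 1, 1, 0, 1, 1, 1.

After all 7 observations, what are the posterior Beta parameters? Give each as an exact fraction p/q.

alpha=15/2, beta=13/4

obs 1: x=0 → posterior Beta(5/2, 9/4)
obs 2: x=1 → posterior Beta(7/2, 9/4)
obs 3: x=1 → posterior Beta(9/2, 9/4)
obs 4: x=0 → posterior Beta(9/2, 13/4)
obs 5: x=1 → posterior Beta(11/2, 13/4)
obs 6: x=1 → posterior Beta(13/2, 13/4)
obs 7: x=1 → posterior Beta(15/2, 13/4)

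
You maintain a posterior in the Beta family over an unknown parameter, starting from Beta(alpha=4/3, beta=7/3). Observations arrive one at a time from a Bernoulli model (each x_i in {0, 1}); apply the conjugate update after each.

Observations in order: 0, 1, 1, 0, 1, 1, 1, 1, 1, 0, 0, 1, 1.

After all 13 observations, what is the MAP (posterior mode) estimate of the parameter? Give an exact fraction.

7/11

obs 1: x=0 → posterior Beta(4/3, 10/3)
obs 2: x=1 → posterior Beta(7/3, 10/3)
obs 3: x=1 → posterior Beta(10/3, 10/3)
obs 4: x=0 → posterior Beta(10/3, 13/3)
obs 5: x=1 → posterior Beta(13/3, 13/3)
obs 6: x=1 → posterior Beta(16/3, 13/3)
obs 7: x=1 → posterior Beta(19/3, 13/3)
obs 8: x=1 → posterior Beta(22/3, 13/3)
obs 9: x=1 → posterior Beta(25/3, 13/3)
obs 10: x=0 → posterior Beta(25/3, 16/3)
obs 11: x=0 → posterior Beta(25/3, 19/3)
obs 12: x=1 → posterior Beta(28/3, 19/3)
obs 13: x=1 → posterior Beta(31/3, 19/3)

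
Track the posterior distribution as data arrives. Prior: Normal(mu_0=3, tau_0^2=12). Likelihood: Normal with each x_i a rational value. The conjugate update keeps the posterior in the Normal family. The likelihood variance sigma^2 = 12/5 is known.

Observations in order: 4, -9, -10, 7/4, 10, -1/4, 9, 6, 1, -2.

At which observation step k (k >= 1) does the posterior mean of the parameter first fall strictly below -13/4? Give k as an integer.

obs 1: x=4 → posterior Normal(23/6, 2)
obs 2: x=-9 → posterior Normal(-2, 12/11)
obs 3: x=-10 → posterior Normal(-9/2, 3/4)
obs 4: x=7/4 → posterior Normal(-253/84, 4/7)
obs 5: x=10 → posterior Normal(-53/104, 6/13)
obs 6: x=-1/4 → posterior Normal(-29/62, 12/31)
obs 7: x=9 → posterior Normal(61/72, 1/3)
obs 8: x=6 → posterior Normal(121/82, 12/41)
obs 9: x=1 → posterior Normal(131/92, 6/23)
obs 10: x=-2 → posterior Normal(37/34, 4/17)

k = 3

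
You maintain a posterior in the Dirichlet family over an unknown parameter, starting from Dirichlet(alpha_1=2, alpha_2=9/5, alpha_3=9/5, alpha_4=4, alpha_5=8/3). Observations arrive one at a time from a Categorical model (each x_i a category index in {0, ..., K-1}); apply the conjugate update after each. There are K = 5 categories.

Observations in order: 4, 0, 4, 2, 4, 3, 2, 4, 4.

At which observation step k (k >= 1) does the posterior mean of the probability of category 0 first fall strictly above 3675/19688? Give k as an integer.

k = 2

obs 1: x=4 → posterior Dirichlet(2, 9/5, 9/5, 4, 11/3)
obs 2: x=0 → posterior Dirichlet(3, 9/5, 9/5, 4, 11/3)
obs 3: x=4 → posterior Dirichlet(3, 9/5, 9/5, 4, 14/3)
obs 4: x=2 → posterior Dirichlet(3, 9/5, 14/5, 4, 14/3)
obs 5: x=4 → posterior Dirichlet(3, 9/5, 14/5, 4, 17/3)
obs 6: x=3 → posterior Dirichlet(3, 9/5, 14/5, 5, 17/3)
obs 7: x=2 → posterior Dirichlet(3, 9/5, 19/5, 5, 17/3)
obs 8: x=4 → posterior Dirichlet(3, 9/5, 19/5, 5, 20/3)
obs 9: x=4 → posterior Dirichlet(3, 9/5, 19/5, 5, 23/3)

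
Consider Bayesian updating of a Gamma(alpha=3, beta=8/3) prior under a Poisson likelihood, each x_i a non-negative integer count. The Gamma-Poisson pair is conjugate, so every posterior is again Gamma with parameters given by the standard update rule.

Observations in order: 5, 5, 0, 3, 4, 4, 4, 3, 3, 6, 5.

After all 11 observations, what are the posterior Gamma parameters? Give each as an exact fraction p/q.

obs 1: x=5 → posterior Gamma(8, 11/3)
obs 2: x=5 → posterior Gamma(13, 14/3)
obs 3: x=0 → posterior Gamma(13, 17/3)
obs 4: x=3 → posterior Gamma(16, 20/3)
obs 5: x=4 → posterior Gamma(20, 23/3)
obs 6: x=4 → posterior Gamma(24, 26/3)
obs 7: x=4 → posterior Gamma(28, 29/3)
obs 8: x=3 → posterior Gamma(31, 32/3)
obs 9: x=3 → posterior Gamma(34, 35/3)
obs 10: x=6 → posterior Gamma(40, 38/3)
obs 11: x=5 → posterior Gamma(45, 41/3)

alpha=45, beta=41/3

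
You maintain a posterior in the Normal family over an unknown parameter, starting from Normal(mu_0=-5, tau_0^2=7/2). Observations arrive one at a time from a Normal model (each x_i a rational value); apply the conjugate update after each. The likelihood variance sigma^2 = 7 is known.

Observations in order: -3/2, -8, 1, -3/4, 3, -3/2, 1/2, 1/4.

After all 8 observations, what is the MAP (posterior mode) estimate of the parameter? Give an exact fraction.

obs 1: x=-3/2 → posterior Normal(-23/6, 7/3)
obs 2: x=-8 → posterior Normal(-39/8, 7/4)
obs 3: x=1 → posterior Normal(-37/10, 7/5)
obs 4: x=-3/4 → posterior Normal(-77/24, 7/6)
obs 5: x=3 → posterior Normal(-65/28, 1)
obs 6: x=-3/2 → posterior Normal(-71/32, 7/8)
obs 7: x=1/2 → posterior Normal(-23/12, 7/9)
obs 8: x=1/4 → posterior Normal(-17/10, 7/10)

-17/10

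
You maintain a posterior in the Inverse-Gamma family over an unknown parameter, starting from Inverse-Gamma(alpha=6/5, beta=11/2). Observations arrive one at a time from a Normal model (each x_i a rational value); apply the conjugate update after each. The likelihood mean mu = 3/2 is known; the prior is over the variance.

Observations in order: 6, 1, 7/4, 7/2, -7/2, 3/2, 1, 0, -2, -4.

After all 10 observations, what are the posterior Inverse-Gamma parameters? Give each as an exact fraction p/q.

alpha=31/5, beta=1689/32

obs 1: x=6 → posterior Inverse-Gamma(17/10, 125/8)
obs 2: x=1 → posterior Inverse-Gamma(11/5, 63/4)
obs 3: x=7/4 → posterior Inverse-Gamma(27/10, 505/32)
obs 4: x=7/2 → posterior Inverse-Gamma(16/5, 569/32)
obs 5: x=-7/2 → posterior Inverse-Gamma(37/10, 969/32)
obs 6: x=3/2 → posterior Inverse-Gamma(21/5, 969/32)
obs 7: x=1 → posterior Inverse-Gamma(47/10, 973/32)
obs 8: x=0 → posterior Inverse-Gamma(26/5, 1009/32)
obs 9: x=-2 → posterior Inverse-Gamma(57/10, 1205/32)
obs 10: x=-4 → posterior Inverse-Gamma(31/5, 1689/32)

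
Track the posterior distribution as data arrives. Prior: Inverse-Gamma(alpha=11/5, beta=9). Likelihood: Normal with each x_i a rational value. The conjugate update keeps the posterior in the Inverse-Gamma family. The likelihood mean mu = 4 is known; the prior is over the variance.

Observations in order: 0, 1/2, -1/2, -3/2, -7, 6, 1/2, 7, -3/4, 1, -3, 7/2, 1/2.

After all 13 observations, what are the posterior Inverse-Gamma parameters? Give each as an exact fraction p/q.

alpha=87/10, beta=5377/32

obs 1: x=0 → posterior Inverse-Gamma(27/10, 17)
obs 2: x=1/2 → posterior Inverse-Gamma(16/5, 185/8)
obs 3: x=-1/2 → posterior Inverse-Gamma(37/10, 133/4)
obs 4: x=-3/2 → posterior Inverse-Gamma(21/5, 387/8)
obs 5: x=-7 → posterior Inverse-Gamma(47/10, 871/8)
obs 6: x=6 → posterior Inverse-Gamma(26/5, 887/8)
obs 7: x=1/2 → posterior Inverse-Gamma(57/10, 117)
obs 8: x=7 → posterior Inverse-Gamma(31/5, 243/2)
obs 9: x=-3/4 → posterior Inverse-Gamma(67/10, 4249/32)
obs 10: x=1 → posterior Inverse-Gamma(36/5, 4393/32)
obs 11: x=-3 → posterior Inverse-Gamma(77/10, 5177/32)
obs 12: x=7/2 → posterior Inverse-Gamma(41/5, 5181/32)
obs 13: x=1/2 → posterior Inverse-Gamma(87/10, 5377/32)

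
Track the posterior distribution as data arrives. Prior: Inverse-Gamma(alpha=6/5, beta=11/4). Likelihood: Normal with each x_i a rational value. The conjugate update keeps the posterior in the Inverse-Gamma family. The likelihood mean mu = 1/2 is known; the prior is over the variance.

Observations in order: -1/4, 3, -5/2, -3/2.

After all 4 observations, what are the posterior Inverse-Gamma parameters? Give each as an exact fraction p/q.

obs 1: x=-1/4 → posterior Inverse-Gamma(17/10, 97/32)
obs 2: x=3 → posterior Inverse-Gamma(11/5, 197/32)
obs 3: x=-5/2 → posterior Inverse-Gamma(27/10, 341/32)
obs 4: x=-3/2 → posterior Inverse-Gamma(16/5, 405/32)

alpha=16/5, beta=405/32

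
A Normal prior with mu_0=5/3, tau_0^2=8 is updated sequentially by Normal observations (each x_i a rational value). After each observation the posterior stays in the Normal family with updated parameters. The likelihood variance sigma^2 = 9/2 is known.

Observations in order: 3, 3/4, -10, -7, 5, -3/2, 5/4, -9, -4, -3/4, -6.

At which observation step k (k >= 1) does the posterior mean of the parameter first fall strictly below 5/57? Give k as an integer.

obs 1: x=3 → posterior Normal(63/25, 72/25)
obs 2: x=3/4 → posterior Normal(75/41, 72/41)
obs 3: x=-10 → posterior Normal(-85/57, 24/19)
obs 4: x=-7 → posterior Normal(-197/73, 72/73)
obs 5: x=5 → posterior Normal(-117/89, 72/89)
obs 6: x=-3/2 → posterior Normal(-47/35, 24/35)
obs 7: x=5/4 → posterior Normal(-1, 72/121)
obs 8: x=-9 → posterior Normal(-265/137, 72/137)
obs 9: x=-4 → posterior Normal(-329/153, 8/17)
obs 10: x=-3/4 → posterior Normal(-341/169, 72/169)
obs 11: x=-6 → posterior Normal(-437/185, 72/185)

k = 3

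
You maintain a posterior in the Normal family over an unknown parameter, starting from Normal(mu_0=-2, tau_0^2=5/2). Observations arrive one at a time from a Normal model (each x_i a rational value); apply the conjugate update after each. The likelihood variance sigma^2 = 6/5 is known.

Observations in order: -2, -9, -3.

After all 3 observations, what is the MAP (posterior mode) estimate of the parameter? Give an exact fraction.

-374/87

obs 1: x=-2 → posterior Normal(-2, 30/37)
obs 2: x=-9 → posterior Normal(-299/62, 15/31)
obs 3: x=-3 → posterior Normal(-374/87, 10/29)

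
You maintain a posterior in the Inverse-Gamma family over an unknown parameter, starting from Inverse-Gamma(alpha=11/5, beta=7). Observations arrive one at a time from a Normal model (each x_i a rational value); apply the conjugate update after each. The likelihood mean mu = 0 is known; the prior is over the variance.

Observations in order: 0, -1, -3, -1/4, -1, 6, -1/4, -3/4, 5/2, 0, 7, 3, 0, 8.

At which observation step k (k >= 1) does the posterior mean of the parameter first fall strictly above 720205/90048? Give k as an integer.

obs 1: x=0 → posterior Inverse-Gamma(27/10, 7)
obs 2: x=-1 → posterior Inverse-Gamma(16/5, 15/2)
obs 3: x=-3 → posterior Inverse-Gamma(37/10, 12)
obs 4: x=-1/4 → posterior Inverse-Gamma(21/5, 385/32)
obs 5: x=-1 → posterior Inverse-Gamma(47/10, 401/32)
obs 6: x=6 → posterior Inverse-Gamma(26/5, 977/32)
obs 7: x=-1/4 → posterior Inverse-Gamma(57/10, 489/16)
obs 8: x=-3/4 → posterior Inverse-Gamma(31/5, 987/32)
obs 9: x=5/2 → posterior Inverse-Gamma(67/10, 1087/32)
obs 10: x=0 → posterior Inverse-Gamma(36/5, 1087/32)
obs 11: x=7 → posterior Inverse-Gamma(77/10, 1871/32)
obs 12: x=3 → posterior Inverse-Gamma(41/5, 2015/32)
obs 13: x=0 → posterior Inverse-Gamma(87/10, 2015/32)
obs 14: x=8 → posterior Inverse-Gamma(46/5, 3039/32)

k = 11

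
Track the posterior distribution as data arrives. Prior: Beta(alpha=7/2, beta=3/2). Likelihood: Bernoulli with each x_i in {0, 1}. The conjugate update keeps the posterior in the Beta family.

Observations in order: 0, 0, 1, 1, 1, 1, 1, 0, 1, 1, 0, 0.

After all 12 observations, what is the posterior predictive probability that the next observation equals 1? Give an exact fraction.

obs 1: x=0 → posterior Beta(7/2, 5/2)
obs 2: x=0 → posterior Beta(7/2, 7/2)
obs 3: x=1 → posterior Beta(9/2, 7/2)
obs 4: x=1 → posterior Beta(11/2, 7/2)
obs 5: x=1 → posterior Beta(13/2, 7/2)
obs 6: x=1 → posterior Beta(15/2, 7/2)
obs 7: x=1 → posterior Beta(17/2, 7/2)
obs 8: x=0 → posterior Beta(17/2, 9/2)
obs 9: x=1 → posterior Beta(19/2, 9/2)
obs 10: x=1 → posterior Beta(21/2, 9/2)
obs 11: x=0 → posterior Beta(21/2, 11/2)
obs 12: x=0 → posterior Beta(21/2, 13/2)

21/34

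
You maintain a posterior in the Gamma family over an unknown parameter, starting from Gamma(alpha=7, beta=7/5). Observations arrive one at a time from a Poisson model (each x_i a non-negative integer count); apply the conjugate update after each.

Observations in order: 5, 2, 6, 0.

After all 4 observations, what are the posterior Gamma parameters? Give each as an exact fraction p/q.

alpha=20, beta=27/5

obs 1: x=5 → posterior Gamma(12, 12/5)
obs 2: x=2 → posterior Gamma(14, 17/5)
obs 3: x=6 → posterior Gamma(20, 22/5)
obs 4: x=0 → posterior Gamma(20, 27/5)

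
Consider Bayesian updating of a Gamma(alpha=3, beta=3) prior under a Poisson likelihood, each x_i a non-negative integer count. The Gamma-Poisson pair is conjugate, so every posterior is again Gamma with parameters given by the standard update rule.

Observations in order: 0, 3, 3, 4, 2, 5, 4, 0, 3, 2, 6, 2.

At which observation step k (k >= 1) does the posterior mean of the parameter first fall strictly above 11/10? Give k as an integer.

obs 1: x=0 → posterior Gamma(3, 4)
obs 2: x=3 → posterior Gamma(6, 5)
obs 3: x=3 → posterior Gamma(9, 6)
obs 4: x=4 → posterior Gamma(13, 7)
obs 5: x=2 → posterior Gamma(15, 8)
obs 6: x=5 → posterior Gamma(20, 9)
obs 7: x=4 → posterior Gamma(24, 10)
obs 8: x=0 → posterior Gamma(24, 11)
obs 9: x=3 → posterior Gamma(27, 12)
obs 10: x=2 → posterior Gamma(29, 13)
obs 11: x=6 → posterior Gamma(35, 14)
obs 12: x=2 → posterior Gamma(37, 15)

k = 2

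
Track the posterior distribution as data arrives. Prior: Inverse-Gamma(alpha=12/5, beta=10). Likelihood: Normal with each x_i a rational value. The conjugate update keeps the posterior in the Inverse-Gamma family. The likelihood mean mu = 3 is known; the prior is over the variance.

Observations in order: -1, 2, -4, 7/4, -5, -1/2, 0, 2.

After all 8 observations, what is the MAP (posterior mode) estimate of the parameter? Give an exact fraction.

13905/1184

obs 1: x=-1 → posterior Inverse-Gamma(29/10, 18)
obs 2: x=2 → posterior Inverse-Gamma(17/5, 37/2)
obs 3: x=-4 → posterior Inverse-Gamma(39/10, 43)
obs 4: x=7/4 → posterior Inverse-Gamma(22/5, 1401/32)
obs 5: x=-5 → posterior Inverse-Gamma(49/10, 2425/32)
obs 6: x=-1/2 → posterior Inverse-Gamma(27/5, 2621/32)
obs 7: x=0 → posterior Inverse-Gamma(59/10, 2765/32)
obs 8: x=2 → posterior Inverse-Gamma(32/5, 2781/32)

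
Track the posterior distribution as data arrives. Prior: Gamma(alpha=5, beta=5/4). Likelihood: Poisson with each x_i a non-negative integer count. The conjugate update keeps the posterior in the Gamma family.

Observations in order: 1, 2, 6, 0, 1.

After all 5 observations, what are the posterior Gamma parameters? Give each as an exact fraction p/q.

obs 1: x=1 → posterior Gamma(6, 9/4)
obs 2: x=2 → posterior Gamma(8, 13/4)
obs 3: x=6 → posterior Gamma(14, 17/4)
obs 4: x=0 → posterior Gamma(14, 21/4)
obs 5: x=1 → posterior Gamma(15, 25/4)

alpha=15, beta=25/4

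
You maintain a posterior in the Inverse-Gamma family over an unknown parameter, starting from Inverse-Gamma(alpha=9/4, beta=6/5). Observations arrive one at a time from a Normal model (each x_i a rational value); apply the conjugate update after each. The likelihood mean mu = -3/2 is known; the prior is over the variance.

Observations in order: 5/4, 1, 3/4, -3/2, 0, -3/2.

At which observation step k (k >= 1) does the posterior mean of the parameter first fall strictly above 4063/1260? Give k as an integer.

obs 1: x=5/4 → posterior Inverse-Gamma(11/4, 797/160)
obs 2: x=1 → posterior Inverse-Gamma(13/4, 1297/160)
obs 3: x=3/4 → posterior Inverse-Gamma(15/4, 851/80)
obs 4: x=-3/2 → posterior Inverse-Gamma(17/4, 851/80)
obs 5: x=0 → posterior Inverse-Gamma(19/4, 941/80)
obs 6: x=-3/2 → posterior Inverse-Gamma(21/4, 941/80)

k = 2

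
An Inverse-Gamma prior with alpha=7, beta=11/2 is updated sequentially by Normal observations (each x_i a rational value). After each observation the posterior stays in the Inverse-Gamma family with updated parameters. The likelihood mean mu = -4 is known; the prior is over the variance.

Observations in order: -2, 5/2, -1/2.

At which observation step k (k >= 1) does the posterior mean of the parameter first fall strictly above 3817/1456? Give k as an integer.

obs 1: x=-2 → posterior Inverse-Gamma(15/2, 15/2)
obs 2: x=5/2 → posterior Inverse-Gamma(8, 229/8)
obs 3: x=-1/2 → posterior Inverse-Gamma(17/2, 139/4)

k = 2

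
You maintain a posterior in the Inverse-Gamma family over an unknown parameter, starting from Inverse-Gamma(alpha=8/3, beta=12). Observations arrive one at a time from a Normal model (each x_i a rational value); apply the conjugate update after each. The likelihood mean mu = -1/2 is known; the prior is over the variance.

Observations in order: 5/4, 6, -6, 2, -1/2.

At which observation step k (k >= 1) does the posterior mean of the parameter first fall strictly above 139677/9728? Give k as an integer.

k = 3

obs 1: x=5/4 → posterior Inverse-Gamma(19/6, 433/32)
obs 2: x=6 → posterior Inverse-Gamma(11/3, 1109/32)
obs 3: x=-6 → posterior Inverse-Gamma(25/6, 1593/32)
obs 4: x=2 → posterior Inverse-Gamma(14/3, 1693/32)
obs 5: x=-1/2 → posterior Inverse-Gamma(31/6, 1693/32)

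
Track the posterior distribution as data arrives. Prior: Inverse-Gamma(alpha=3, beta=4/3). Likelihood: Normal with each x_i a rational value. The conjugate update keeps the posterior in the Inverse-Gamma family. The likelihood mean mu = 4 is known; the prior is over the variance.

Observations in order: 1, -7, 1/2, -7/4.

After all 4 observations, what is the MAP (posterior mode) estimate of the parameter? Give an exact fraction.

obs 1: x=1 → posterior Inverse-Gamma(7/2, 35/6)
obs 2: x=-7 → posterior Inverse-Gamma(4, 199/3)
obs 3: x=1/2 → posterior Inverse-Gamma(9/2, 1739/24)
obs 4: x=-7/4 → posterior Inverse-Gamma(5, 8543/96)

8543/576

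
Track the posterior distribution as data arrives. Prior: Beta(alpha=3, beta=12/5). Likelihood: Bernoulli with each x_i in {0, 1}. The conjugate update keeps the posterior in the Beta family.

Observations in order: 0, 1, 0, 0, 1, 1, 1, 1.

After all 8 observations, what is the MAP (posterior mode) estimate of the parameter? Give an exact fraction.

obs 1: x=0 → posterior Beta(3, 17/5)
obs 2: x=1 → posterior Beta(4, 17/5)
obs 3: x=0 → posterior Beta(4, 22/5)
obs 4: x=0 → posterior Beta(4, 27/5)
obs 5: x=1 → posterior Beta(5, 27/5)
obs 6: x=1 → posterior Beta(6, 27/5)
obs 7: x=1 → posterior Beta(7, 27/5)
obs 8: x=1 → posterior Beta(8, 27/5)

35/57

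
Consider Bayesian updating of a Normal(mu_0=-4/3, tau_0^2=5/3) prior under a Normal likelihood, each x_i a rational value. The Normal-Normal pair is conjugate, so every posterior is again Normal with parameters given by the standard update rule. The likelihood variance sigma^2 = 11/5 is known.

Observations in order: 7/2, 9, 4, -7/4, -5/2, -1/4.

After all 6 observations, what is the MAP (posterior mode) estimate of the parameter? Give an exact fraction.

256/183

obs 1: x=7/2 → posterior Normal(3/4, 55/58)
obs 2: x=9 → posterior Normal(537/166, 55/83)
obs 3: x=4 → posterior Normal(737/216, 55/108)
obs 4: x=-7/4 → posterior Normal(1299/532, 55/133)
obs 5: x=-5/2 → posterior Normal(1049/632, 55/158)
obs 6: x=-1/4 → posterior Normal(256/183, 55/183)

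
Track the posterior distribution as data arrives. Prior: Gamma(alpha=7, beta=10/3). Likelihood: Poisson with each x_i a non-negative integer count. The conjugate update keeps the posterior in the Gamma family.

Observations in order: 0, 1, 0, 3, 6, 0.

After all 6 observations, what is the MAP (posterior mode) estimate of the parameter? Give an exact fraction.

12/7

obs 1: x=0 → posterior Gamma(7, 13/3)
obs 2: x=1 → posterior Gamma(8, 16/3)
obs 3: x=0 → posterior Gamma(8, 19/3)
obs 4: x=3 → posterior Gamma(11, 22/3)
obs 5: x=6 → posterior Gamma(17, 25/3)
obs 6: x=0 → posterior Gamma(17, 28/3)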